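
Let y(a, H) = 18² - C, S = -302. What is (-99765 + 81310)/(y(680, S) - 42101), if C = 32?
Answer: 18455/41809 ≈ 0.44141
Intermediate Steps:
y(a, H) = 292 (y(a, H) = 18² - 1*32 = 324 - 32 = 292)
(-99765 + 81310)/(y(680, S) - 42101) = (-99765 + 81310)/(292 - 42101) = -18455/(-41809) = -18455*(-1/41809) = 18455/41809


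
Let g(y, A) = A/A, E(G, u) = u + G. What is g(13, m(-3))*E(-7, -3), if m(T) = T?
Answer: -10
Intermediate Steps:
E(G, u) = G + u
g(y, A) = 1
g(13, m(-3))*E(-7, -3) = 1*(-7 - 3) = 1*(-10) = -10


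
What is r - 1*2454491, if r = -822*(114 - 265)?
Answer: -2330369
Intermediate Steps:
r = 124122 (r = -822*(-151) = 124122)
r - 1*2454491 = 124122 - 1*2454491 = 124122 - 2454491 = -2330369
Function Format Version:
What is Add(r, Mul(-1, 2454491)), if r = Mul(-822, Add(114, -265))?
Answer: -2330369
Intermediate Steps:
r = 124122 (r = Mul(-822, -151) = 124122)
Add(r, Mul(-1, 2454491)) = Add(124122, Mul(-1, 2454491)) = Add(124122, -2454491) = -2330369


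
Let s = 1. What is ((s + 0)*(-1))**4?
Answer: 1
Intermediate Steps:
((s + 0)*(-1))**4 = ((1 + 0)*(-1))**4 = (1*(-1))**4 = (-1)**4 = 1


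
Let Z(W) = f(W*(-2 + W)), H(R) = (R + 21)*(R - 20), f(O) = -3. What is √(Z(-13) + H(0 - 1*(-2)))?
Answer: I*√417 ≈ 20.421*I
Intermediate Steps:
H(R) = (-20 + R)*(21 + R) (H(R) = (21 + R)*(-20 + R) = (-20 + R)*(21 + R))
Z(W) = -3
√(Z(-13) + H(0 - 1*(-2))) = √(-3 + (-420 + (0 - 1*(-2)) + (0 - 1*(-2))²)) = √(-3 + (-420 + (0 + 2) + (0 + 2)²)) = √(-3 + (-420 + 2 + 2²)) = √(-3 + (-420 + 2 + 4)) = √(-3 - 414) = √(-417) = I*√417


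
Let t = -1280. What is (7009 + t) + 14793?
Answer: 20522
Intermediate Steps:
(7009 + t) + 14793 = (7009 - 1280) + 14793 = 5729 + 14793 = 20522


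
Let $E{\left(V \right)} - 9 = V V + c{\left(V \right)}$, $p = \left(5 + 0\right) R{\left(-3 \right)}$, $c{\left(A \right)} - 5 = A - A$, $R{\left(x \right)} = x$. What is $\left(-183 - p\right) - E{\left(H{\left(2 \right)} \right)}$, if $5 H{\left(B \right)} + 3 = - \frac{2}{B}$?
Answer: $- \frac{4566}{25} \approx -182.64$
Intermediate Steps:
$c{\left(A \right)} = 5$ ($c{\left(A \right)} = 5 + \left(A - A\right) = 5 + 0 = 5$)
$p = -15$ ($p = \left(5 + 0\right) \left(-3\right) = 5 \left(-3\right) = -15$)
$H{\left(B \right)} = - \frac{3}{5} - \frac{2}{5 B}$ ($H{\left(B \right)} = - \frac{3}{5} + \frac{\left(-2\right) \frac{1}{B}}{5} = - \frac{3}{5} - \frac{2}{5 B}$)
$E{\left(V \right)} = 14 + V^{2}$ ($E{\left(V \right)} = 9 + \left(V V + 5\right) = 9 + \left(V^{2} + 5\right) = 9 + \left(5 + V^{2}\right) = 14 + V^{2}$)
$\left(-183 - p\right) - E{\left(H{\left(2 \right)} \right)} = \left(-183 - -15\right) - \left(14 + \left(\frac{-2 - 6}{5 \cdot 2}\right)^{2}\right) = \left(-183 + 15\right) - \left(14 + \left(\frac{1}{5} \cdot \frac{1}{2} \left(-2 - 6\right)\right)^{2}\right) = -168 - \left(14 + \left(\frac{1}{5} \cdot \frac{1}{2} \left(-8\right)\right)^{2}\right) = -168 - \left(14 + \left(- \frac{4}{5}\right)^{2}\right) = -168 - \left(14 + \frac{16}{25}\right) = -168 - \frac{366}{25} = - \frac{4566}{25}$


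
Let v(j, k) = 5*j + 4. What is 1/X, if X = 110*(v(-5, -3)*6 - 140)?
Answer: -1/29260 ≈ -3.4176e-5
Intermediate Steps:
v(j, k) = 4 + 5*j
X = -29260 (X = 110*((4 + 5*(-5))*6 - 140) = 110*((4 - 25)*6 - 140) = 110*(-21*6 - 140) = 110*(-126 - 140) = 110*(-266) = -29260)
1/X = 1/(-29260) = -1/29260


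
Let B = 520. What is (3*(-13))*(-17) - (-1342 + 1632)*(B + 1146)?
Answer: -482477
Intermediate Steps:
(3*(-13))*(-17) - (-1342 + 1632)*(B + 1146) = (3*(-13))*(-17) - (-1342 + 1632)*(520 + 1146) = -39*(-17) - 290*1666 = 663 - 1*483140 = 663 - 483140 = -482477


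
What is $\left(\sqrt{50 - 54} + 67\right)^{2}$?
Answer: $4485 + 268 i \approx 4485.0 + 268.0 i$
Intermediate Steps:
$\left(\sqrt{50 - 54} + 67\right)^{2} = \left(\sqrt{-4} + 67\right)^{2} = \left(2 i + 67\right)^{2} = \left(67 + 2 i\right)^{2}$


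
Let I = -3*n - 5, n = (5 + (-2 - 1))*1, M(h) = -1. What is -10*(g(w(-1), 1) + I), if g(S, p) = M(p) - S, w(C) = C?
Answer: 110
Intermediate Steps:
n = 2 (n = (5 - 3)*1 = 2*1 = 2)
I = -11 (I = -3*2 - 5 = -6 - 5 = -11)
g(S, p) = -1 - S
-10*(g(w(-1), 1) + I) = -10*((-1 - 1*(-1)) - 11) = -10*((-1 + 1) - 11) = -10*(0 - 11) = -10*(-11) = 110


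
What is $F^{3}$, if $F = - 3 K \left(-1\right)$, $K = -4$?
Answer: $-1728$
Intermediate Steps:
$F = -12$ ($F = \left(-3\right) \left(-4\right) \left(-1\right) = 12 \left(-1\right) = -12$)
$F^{3} = \left(-12\right)^{3} = -1728$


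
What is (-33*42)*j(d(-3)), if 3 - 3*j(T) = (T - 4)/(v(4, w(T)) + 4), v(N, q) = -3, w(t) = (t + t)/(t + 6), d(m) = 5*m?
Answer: -10164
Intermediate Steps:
w(t) = 2*t/(6 + t) (w(t) = (2*t)/(6 + t) = 2*t/(6 + t))
j(T) = 7/3 - T/3 (j(T) = 1 - (T - 4)/(3*(-3 + 4)) = 1 - (-4 + T)/(3*1) = 1 - (-4 + T)/3 = 1 + (4/3 - T/3) = 7/3 - T/3)
(-33*42)*j(d(-3)) = (-33*42)*(7/3 - 5*(-3)/3) = -1386*(7/3 - ⅓*(-15)) = -1386*(7/3 + 5) = -1386*22/3 = -10164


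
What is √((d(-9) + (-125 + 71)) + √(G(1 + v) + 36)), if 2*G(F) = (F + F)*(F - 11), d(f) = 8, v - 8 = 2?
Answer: 2*I*√10 ≈ 6.3246*I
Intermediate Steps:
v = 10 (v = 8 + 2 = 10)
G(F) = F*(-11 + F) (G(F) = ((F + F)*(F - 11))/2 = ((2*F)*(-11 + F))/2 = (2*F*(-11 + F))/2 = F*(-11 + F))
√((d(-9) + (-125 + 71)) + √(G(1 + v) + 36)) = √((8 + (-125 + 71)) + √((1 + 10)*(-11 + (1 + 10)) + 36)) = √((8 - 54) + √(11*(-11 + 11) + 36)) = √(-46 + √(11*0 + 36)) = √(-46 + √(0 + 36)) = √(-46 + √36) = √(-46 + 6) = √(-40) = 2*I*√10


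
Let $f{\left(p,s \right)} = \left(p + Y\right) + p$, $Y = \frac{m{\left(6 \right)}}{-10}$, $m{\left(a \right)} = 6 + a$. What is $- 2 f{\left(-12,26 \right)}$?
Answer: $\frac{252}{5} \approx 50.4$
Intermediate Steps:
$Y = - \frac{6}{5}$ ($Y = \frac{6 + 6}{-10} = 12 \left(- \frac{1}{10}\right) = - \frac{6}{5} \approx -1.2$)
$f{\left(p,s \right)} = - \frac{6}{5} + 2 p$ ($f{\left(p,s \right)} = \left(p - \frac{6}{5}\right) + p = \left(- \frac{6}{5} + p\right) + p = - \frac{6}{5} + 2 p$)
$- 2 f{\left(-12,26 \right)} = - 2 \left(- \frac{6}{5} + 2 \left(-12\right)\right) = - 2 \left(- \frac{6}{5} - 24\right) = \left(-2\right) \left(- \frac{126}{5}\right) = \frac{252}{5}$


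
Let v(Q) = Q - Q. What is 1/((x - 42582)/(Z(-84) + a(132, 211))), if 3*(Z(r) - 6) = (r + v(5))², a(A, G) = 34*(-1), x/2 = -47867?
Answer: -581/34579 ≈ -0.016802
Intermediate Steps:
x = -95734 (x = 2*(-47867) = -95734)
v(Q) = 0
a(A, G) = -34
Z(r) = 6 + r²/3 (Z(r) = 6 + (r + 0)²/3 = 6 + r²/3)
1/((x - 42582)/(Z(-84) + a(132, 211))) = 1/((-95734 - 42582)/((6 + (⅓)*(-84)²) - 34)) = 1/(-138316/((6 + (⅓)*7056) - 34)) = 1/(-138316/((6 + 2352) - 34)) = 1/(-138316/(2358 - 34)) = 1/(-138316/2324) = 1/(-138316*1/2324) = 1/(-34579/581) = -581/34579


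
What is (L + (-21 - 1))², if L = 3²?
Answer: 169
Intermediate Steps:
L = 9
(L + (-21 - 1))² = (9 + (-21 - 1))² = (9 - 22)² = (-13)² = 169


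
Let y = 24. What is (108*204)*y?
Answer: 528768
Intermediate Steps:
(108*204)*y = (108*204)*24 = 22032*24 = 528768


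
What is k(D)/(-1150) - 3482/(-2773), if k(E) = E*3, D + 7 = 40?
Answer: 3729773/3188950 ≈ 1.1696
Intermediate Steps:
D = 33 (D = -7 + 40 = 33)
k(E) = 3*E
k(D)/(-1150) - 3482/(-2773) = (3*33)/(-1150) - 3482/(-2773) = 99*(-1/1150) - 3482*(-1/2773) = -99/1150 + 3482/2773 = 3729773/3188950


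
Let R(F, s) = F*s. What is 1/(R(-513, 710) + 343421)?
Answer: -1/20809 ≈ -4.8056e-5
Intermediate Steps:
1/(R(-513, 710) + 343421) = 1/(-513*710 + 343421) = 1/(-364230 + 343421) = 1/(-20809) = -1/20809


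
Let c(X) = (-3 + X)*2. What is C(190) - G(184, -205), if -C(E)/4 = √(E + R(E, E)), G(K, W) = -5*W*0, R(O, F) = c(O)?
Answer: -8*√141 ≈ -94.995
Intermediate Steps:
c(X) = -6 + 2*X
R(O, F) = -6 + 2*O
G(K, W) = 0
C(E) = -4*√(-6 + 3*E) (C(E) = -4*√(E + (-6 + 2*E)) = -4*√(-6 + 3*E))
C(190) - G(184, -205) = -4*√(-6 + 3*190) - 1*0 = -4*√(-6 + 570) + 0 = -8*√141 + 0 = -8*√141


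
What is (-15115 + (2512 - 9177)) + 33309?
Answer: 11529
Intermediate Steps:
(-15115 + (2512 - 9177)) + 33309 = (-15115 - 6665) + 33309 = -21780 + 33309 = 11529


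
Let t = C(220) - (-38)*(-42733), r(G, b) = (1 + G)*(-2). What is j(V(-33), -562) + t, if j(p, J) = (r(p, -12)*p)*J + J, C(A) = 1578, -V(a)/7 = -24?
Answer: 30289770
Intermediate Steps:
V(a) = 168 (V(a) = -7*(-24) = 168)
r(G, b) = -2 - 2*G
t = -1622276 (t = 1578 - (-38)*(-42733) = 1578 - 1*1623854 = 1578 - 1623854 = -1622276)
j(p, J) = J + J*p*(-2 - 2*p) (j(p, J) = ((-2 - 2*p)*p)*J + J = (p*(-2 - 2*p))*J + J = J*p*(-2 - 2*p) + J = J + J*p*(-2 - 2*p))
j(V(-33), -562) + t = -1*(-562)*(-1 + 2*168*(1 + 168)) - 1622276 = -1*(-562)*(-1 + 2*168*169) - 1622276 = -1*(-562)*(-1 + 56784) - 1622276 = -1*(-562)*56783 - 1622276 = 31912046 - 1622276 = 30289770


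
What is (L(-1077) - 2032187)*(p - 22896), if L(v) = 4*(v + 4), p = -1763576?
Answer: 3638112712088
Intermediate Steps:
L(v) = 16 + 4*v (L(v) = 4*(4 + v) = 16 + 4*v)
(L(-1077) - 2032187)*(p - 22896) = ((16 + 4*(-1077)) - 2032187)*(-1763576 - 22896) = ((16 - 4308) - 2032187)*(-1786472) = (-4292 - 2032187)*(-1786472) = -2036479*(-1786472) = 3638112712088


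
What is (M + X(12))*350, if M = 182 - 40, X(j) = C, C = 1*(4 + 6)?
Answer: 53200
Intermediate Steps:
C = 10 (C = 1*10 = 10)
X(j) = 10
M = 142
(M + X(12))*350 = (142 + 10)*350 = 152*350 = 53200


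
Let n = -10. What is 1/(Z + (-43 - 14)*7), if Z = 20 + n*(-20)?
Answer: -1/179 ≈ -0.0055866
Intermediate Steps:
Z = 220 (Z = 20 - 10*(-20) = 20 + 200 = 220)
1/(Z + (-43 - 14)*7) = 1/(220 + (-43 - 14)*7) = 1/(220 - 57*7) = 1/(220 - 399) = 1/(-179) = -1/179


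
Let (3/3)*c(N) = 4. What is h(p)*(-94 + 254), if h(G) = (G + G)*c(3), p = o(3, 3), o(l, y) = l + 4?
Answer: 8960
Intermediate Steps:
o(l, y) = 4 + l
c(N) = 4
p = 7 (p = 4 + 3 = 7)
h(G) = 8*G (h(G) = (G + G)*4 = (2*G)*4 = 8*G)
h(p)*(-94 + 254) = (8*7)*(-94 + 254) = 56*160 = 8960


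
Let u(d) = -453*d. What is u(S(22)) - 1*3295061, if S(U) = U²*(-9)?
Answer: -1321793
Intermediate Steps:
S(U) = -9*U²
u(S(22)) - 1*3295061 = -(-4077)*22² - 1*3295061 = -(-4077)*484 - 3295061 = -453*(-4356) - 3295061 = 1973268 - 3295061 = -1321793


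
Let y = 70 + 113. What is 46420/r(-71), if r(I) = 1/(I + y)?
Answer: 5199040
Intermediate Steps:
y = 183
r(I) = 1/(183 + I) (r(I) = 1/(I + 183) = 1/(183 + I))
46420/r(-71) = 46420/(1/(183 - 71)) = 46420/(1/112) = 46420*112 = 5199040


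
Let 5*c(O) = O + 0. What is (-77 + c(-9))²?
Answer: 155236/25 ≈ 6209.4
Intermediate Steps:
c(O) = O/5 (c(O) = (O + 0)/5 = O/5)
(-77 + c(-9))² = (-77 + (⅕)*(-9))² = (-77 - 9/5)² = (-394/5)² = 155236/25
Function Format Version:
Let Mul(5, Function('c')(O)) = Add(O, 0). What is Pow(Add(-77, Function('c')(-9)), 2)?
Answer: Rational(155236, 25) ≈ 6209.4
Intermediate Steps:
Function('c')(O) = Mul(Rational(1, 5), O) (Function('c')(O) = Mul(Rational(1, 5), Add(O, 0)) = Mul(Rational(1, 5), O))
Pow(Add(-77, Function('c')(-9)), 2) = Pow(Add(-77, Mul(Rational(1, 5), -9)), 2) = Pow(Add(-77, Rational(-9, 5)), 2) = Pow(Rational(-394, 5), 2) = Rational(155236, 25)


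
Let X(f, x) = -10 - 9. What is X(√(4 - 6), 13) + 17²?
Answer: 270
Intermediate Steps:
X(f, x) = -19
X(√(4 - 6), 13) + 17² = -19 + 17² = -19 + 289 = 270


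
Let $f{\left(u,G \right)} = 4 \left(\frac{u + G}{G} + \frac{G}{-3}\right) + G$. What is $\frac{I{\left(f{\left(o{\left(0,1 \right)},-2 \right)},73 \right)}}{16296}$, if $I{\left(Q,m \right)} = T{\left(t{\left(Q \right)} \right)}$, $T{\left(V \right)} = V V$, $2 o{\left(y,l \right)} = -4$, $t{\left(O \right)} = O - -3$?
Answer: $\frac{175}{20952} \approx 0.0083524$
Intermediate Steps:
$t{\left(O \right)} = 3 + O$ ($t{\left(O \right)} = O + 3 = 3 + O$)
$o{\left(y,l \right)} = -2$ ($o{\left(y,l \right)} = \frac{1}{2} \left(-4\right) = -2$)
$f{\left(u,G \right)} = - \frac{G}{3} + \frac{4 \left(G + u\right)}{G}$ ($f{\left(u,G \right)} = 4 \left(\frac{G + u}{G} + G \left(- \frac{1}{3}\right)\right) + G = 4 \left(\frac{G + u}{G} - \frac{G}{3}\right) + G = 4 \left(- \frac{G}{3} + \frac{G + u}{G}\right) + G = \left(- \frac{4 G}{3} + \frac{4 \left(G + u\right)}{G}\right) + G = - \frac{G}{3} + \frac{4 \left(G + u\right)}{G}$)
$T{\left(V \right)} = V^{2}$
$I{\left(Q,m \right)} = \left(3 + Q\right)^{2}$
$\frac{I{\left(f{\left(o{\left(0,1 \right)},-2 \right)},73 \right)}}{16296} = \frac{\left(3 + \left(4 - - \frac{2}{3} + 4 \left(-2\right) \frac{1}{-2}\right)\right)^{2}}{16296} = \left(3 + \left(4 + \frac{2}{3} + 4 \left(-2\right) \left(- \frac{1}{2}\right)\right)\right)^{2} \cdot \frac{1}{16296} = \left(3 + \left(4 + \frac{2}{3} + 4\right)\right)^{2} \cdot \frac{1}{16296} = \left(3 + \frac{26}{3}\right)^{2} \cdot \frac{1}{16296} = \left(\frac{35}{3}\right)^{2} \cdot \frac{1}{16296} = \frac{1225}{9} \cdot \frac{1}{16296} = \frac{175}{20952}$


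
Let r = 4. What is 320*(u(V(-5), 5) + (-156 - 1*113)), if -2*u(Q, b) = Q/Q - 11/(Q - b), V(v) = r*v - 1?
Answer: -1122000/13 ≈ -86308.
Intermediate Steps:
V(v) = -1 + 4*v (V(v) = 4*v - 1 = -1 + 4*v)
u(Q, b) = -½ + 11/(2*(Q - b)) (u(Q, b) = -(Q/Q - 11/(Q - b))/2 = -(1 - 11/(Q - b))/2 = -½ + 11/(2*(Q - b)))
320*(u(V(-5), 5) + (-156 - 1*113)) = 320*((11 + 5 - (-1 + 4*(-5)))/(2*((-1 + 4*(-5)) - 1*5)) + (-156 - 1*113)) = 320*((11 + 5 - (-1 - 20))/(2*((-1 - 20) - 5)) + (-156 - 113)) = 320*((11 + 5 - 1*(-21))/(2*(-21 - 5)) - 269) = 320*((½)*(11 + 5 + 21)/(-26) - 269) = 320*((½)*(-1/26)*37 - 269) = 320*(-37/52 - 269) = 320*(-14025/52) = -1122000/13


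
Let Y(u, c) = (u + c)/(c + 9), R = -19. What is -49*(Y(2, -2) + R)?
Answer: 931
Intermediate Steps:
Y(u, c) = (c + u)/(9 + c)
-49*(Y(2, -2) + R) = -49*((-2 + 2)/(9 - 2) - 19) = -49*(0/7 - 19) = -49*((⅐)*0 - 19) = -49*(0 - 19) = -49*(-19) = 931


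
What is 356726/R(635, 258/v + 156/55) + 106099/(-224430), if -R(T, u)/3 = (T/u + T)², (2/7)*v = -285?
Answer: -7758111004597637287/12396497313216271350 ≈ -0.62583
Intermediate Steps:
v = -1995/2 (v = (7/2)*(-285) = -1995/2 ≈ -997.50)
R(T, u) = -3*(T + T/u)² (R(T, u) = -3*(T/u + T)² = -3*(T + T/u)²)
356726/R(635, 258/v + 156/55) + 106099/(-224430) = 356726/((-3*635²*(1 + (258/(-1995/2) + 156/55))²/(258/(-1995/2) + 156/55)²)) + 106099/(-224430) = 356726/((-3*403225*(1 + (258*(-2/1995) + 156*(1/55)))²/(258*(-2/1995) + 156*(1/55))²)) + 106099*(-1/224430) = 356726/((-3*403225*(1 + (-172/665 + 156/55))²/(-172/665 + 156/55)²)) - 106099/224430 = 356726/((-3*403225*(1 + 18856/7315)²/(18856/7315)²)) - 106099/224430 = 356726/((-3*403225*53509225/355548736*(26171/7315)²)) - 106099/224430 = 356726/((-3*403225*53509225/355548736*684921241/53509225)) - 106099/224430 = 356726/(-828532102206675/355548736) - 106099/224430 = 356726*(-355548736/828532102206675) - 106099/224430 = -126833478398336/828532102206675 - 106099/224430 = -7758111004597637287/12396497313216271350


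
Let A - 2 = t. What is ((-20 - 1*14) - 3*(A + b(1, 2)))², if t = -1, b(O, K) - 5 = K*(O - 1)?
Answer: 2704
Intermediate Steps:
b(O, K) = 5 + K*(-1 + O) (b(O, K) = 5 + K*(O - 1) = 5 + K*(-1 + O))
A = 1 (A = 2 - 1 = 1)
((-20 - 1*14) - 3*(A + b(1, 2)))² = ((-20 - 1*14) - 3*(1 + (5 - 1*2 + 2*1)))² = ((-20 - 14) - 3*(1 + (5 - 2 + 2)))² = (-34 - 3*(1 + 5))² = (-34 - 3*6)² = (-34 - 18)² = (-52)² = 2704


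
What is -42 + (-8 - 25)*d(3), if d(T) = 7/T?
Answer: -119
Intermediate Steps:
-42 + (-8 - 25)*d(3) = -42 + (-8 - 25)*(7/3) = -42 - 231/3 = -42 - 33*7/3 = -42 - 77 = -119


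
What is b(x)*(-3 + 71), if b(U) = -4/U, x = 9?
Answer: -272/9 ≈ -30.222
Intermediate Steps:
b(x)*(-3 + 71) = (-4/9)*(-3 + 71) = -4*1/9*68 = -4/9*68 = -272/9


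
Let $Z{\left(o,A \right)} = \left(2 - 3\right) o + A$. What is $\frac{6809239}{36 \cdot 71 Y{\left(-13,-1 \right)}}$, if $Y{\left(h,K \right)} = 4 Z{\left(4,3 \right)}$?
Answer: $- \frac{6809239}{10224} \approx -666.01$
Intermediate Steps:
$Z{\left(o,A \right)} = A - o$ ($Z{\left(o,A \right)} = - o + A = A - o$)
$Y{\left(h,K \right)} = -4$ ($Y{\left(h,K \right)} = 4 \left(3 - 4\right) = 4 \left(-1\right) = -4$)
$\frac{6809239}{36 \cdot 71 Y{\left(-13,-1 \right)}} = \frac{6809239}{36 \cdot 71 \left(-4\right)} = \frac{6809239}{2556 \left(-4\right)} = \frac{6809239}{-10224} = 6809239 \left(- \frac{1}{10224}\right) = - \frac{6809239}{10224}$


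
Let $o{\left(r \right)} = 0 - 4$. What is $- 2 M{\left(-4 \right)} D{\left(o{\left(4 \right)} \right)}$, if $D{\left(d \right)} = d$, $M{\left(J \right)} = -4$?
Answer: $-32$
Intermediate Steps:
$o{\left(r \right)} = -4$
$- 2 M{\left(-4 \right)} D{\left(o{\left(4 \right)} \right)} = \left(-2\right) \left(-4\right) \left(-4\right) = 8 \left(-4\right) = -32$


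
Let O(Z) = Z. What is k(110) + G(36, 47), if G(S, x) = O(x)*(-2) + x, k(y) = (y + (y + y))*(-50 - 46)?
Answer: -31727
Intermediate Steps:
k(y) = -288*y (k(y) = (y + 2*y)*(-96) = (3*y)*(-96) = -288*y)
G(S, x) = -x (G(S, x) = x*(-2) + x = -2*x + x = -x)
k(110) + G(36, 47) = -288*110 - 1*47 = -31680 - 47 = -31727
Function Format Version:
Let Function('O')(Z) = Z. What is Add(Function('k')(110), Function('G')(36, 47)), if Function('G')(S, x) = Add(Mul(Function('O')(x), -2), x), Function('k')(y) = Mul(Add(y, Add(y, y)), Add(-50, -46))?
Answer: -31727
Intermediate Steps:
Function('k')(y) = Mul(-288, y) (Function('k')(y) = Mul(Add(y, Mul(2, y)), -96) = Mul(Mul(3, y), -96) = Mul(-288, y))
Function('G')(S, x) = Mul(-1, x) (Function('G')(S, x) = Add(Mul(x, -2), x) = Add(Mul(-2, x), x) = Mul(-1, x))
Add(Function('k')(110), Function('G')(36, 47)) = Add(Mul(-288, 110), Mul(-1, 47)) = Add(-31680, -47) = -31727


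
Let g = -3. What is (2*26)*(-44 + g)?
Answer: -2444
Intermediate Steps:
(2*26)*(-44 + g) = (2*26)*(-44 - 3) = 52*(-47) = -2444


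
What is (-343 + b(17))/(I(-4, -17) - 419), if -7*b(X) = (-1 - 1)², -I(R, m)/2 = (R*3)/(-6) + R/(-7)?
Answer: 2405/2969 ≈ 0.81004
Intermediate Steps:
I(R, m) = 9*R/7 (I(R, m) = -2*((R*3)/(-6) + R/(-7)) = -2*((3*R)*(-⅙) + R*(-⅐)) = -2*(-R/2 - R/7) = -(-9)*R/7 = 9*R/7)
b(X) = -4/7 (b(X) = -(-1 - 1)²/7 = -⅐*(-2)² = -⅐*4 = -4/7)
(-343 + b(17))/(I(-4, -17) - 419) = (-343 - 4/7)/((9/7)*(-4) - 419) = -2405/(7*(-36/7 - 419)) = -2405/(7*(-2969/7)) = -2405/7*(-7/2969) = 2405/2969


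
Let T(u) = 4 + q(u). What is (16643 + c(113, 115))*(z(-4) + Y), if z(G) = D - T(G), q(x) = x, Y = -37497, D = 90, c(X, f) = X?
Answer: -626791692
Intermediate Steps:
T(u) = 4 + u
z(G) = 86 - G (z(G) = 90 - (4 + G) = 90 + (-4 - G) = 86 - G)
(16643 + c(113, 115))*(z(-4) + Y) = (16643 + 113)*((86 - 1*(-4)) - 37497) = 16756*((86 + 4) - 37497) = 16756*(90 - 37497) = 16756*(-37407) = -626791692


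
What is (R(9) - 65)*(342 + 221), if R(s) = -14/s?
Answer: -337237/9 ≈ -37471.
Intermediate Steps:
(R(9) - 65)*(342 + 221) = (-14/9 - 65)*(342 + 221) = (-14*⅑ - 65)*563 = (-14/9 - 65)*563 = -599/9*563 = -337237/9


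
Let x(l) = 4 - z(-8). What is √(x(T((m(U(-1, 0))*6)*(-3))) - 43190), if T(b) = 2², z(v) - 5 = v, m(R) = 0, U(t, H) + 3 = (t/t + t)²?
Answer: I*√43183 ≈ 207.81*I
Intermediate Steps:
U(t, H) = -3 + (1 + t)² (U(t, H) = -3 + (t/t + t)² = -3 + (1 + t)²)
z(v) = 5 + v
T(b) = 4
x(l) = 7 (x(l) = 4 - (5 - 8) = 4 - 1*(-3) = 4 + 3 = 7)
√(x(T((m(U(-1, 0))*6)*(-3))) - 43190) = √(7 - 43190) = √(-43183) = I*√43183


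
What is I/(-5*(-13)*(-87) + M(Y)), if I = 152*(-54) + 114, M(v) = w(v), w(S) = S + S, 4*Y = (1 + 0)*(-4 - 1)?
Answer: 16188/11315 ≈ 1.4307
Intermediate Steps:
Y = -5/4 (Y = ((1 + 0)*(-4 - 1))/4 = (1*(-5))/4 = (¼)*(-5) = -5/4 ≈ -1.2500)
w(S) = 2*S
M(v) = 2*v
I = -8094 (I = -8208 + 114 = -8094)
I/(-5*(-13)*(-87) + M(Y)) = -8094/(-5*(-13)*(-87) + 2*(-5/4)) = -8094/(65*(-87) - 5/2) = -8094/(-5655 - 5/2) = -8094/(-11315/2) = -8094*(-2/11315) = 16188/11315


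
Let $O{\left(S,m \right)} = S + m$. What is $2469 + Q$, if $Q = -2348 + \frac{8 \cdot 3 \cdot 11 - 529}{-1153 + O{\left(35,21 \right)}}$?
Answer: $\frac{133002}{1097} \approx 121.24$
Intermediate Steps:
$Q = - \frac{2575491}{1097}$ ($Q = -2348 + \frac{8 \cdot 3 \cdot 11 - 529}{-1153 + \left(35 + 21\right)} = -2348 + \frac{24 \cdot 11 - 529}{-1153 + 56} = -2348 + \frac{264 - 529}{-1097} = -2348 - - \frac{265}{1097} = -2348 + \frac{265}{1097} = - \frac{2575491}{1097} \approx -2347.8$)
$2469 + Q = 2469 - \frac{2575491}{1097} = \frac{133002}{1097}$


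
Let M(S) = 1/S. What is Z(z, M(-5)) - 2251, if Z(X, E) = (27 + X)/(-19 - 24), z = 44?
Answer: -96864/43 ≈ -2252.7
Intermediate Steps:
Z(X, E) = -27/43 - X/43 (Z(X, E) = (27 + X)/(-43) = (27 + X)*(-1/43) = -27/43 - X/43)
Z(z, M(-5)) - 2251 = (-27/43 - 1/43*44) - 2251 = (-27/43 - 44/43) - 2251 = -71/43 - 2251 = -96864/43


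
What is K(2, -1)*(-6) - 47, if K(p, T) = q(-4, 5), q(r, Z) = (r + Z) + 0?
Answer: -53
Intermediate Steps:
q(r, Z) = Z + r (q(r, Z) = (Z + r) + 0 = Z + r)
K(p, T) = 1 (K(p, T) = 5 - 4 = 1)
K(2, -1)*(-6) - 47 = 1*(-6) - 47 = -6 - 47 = -53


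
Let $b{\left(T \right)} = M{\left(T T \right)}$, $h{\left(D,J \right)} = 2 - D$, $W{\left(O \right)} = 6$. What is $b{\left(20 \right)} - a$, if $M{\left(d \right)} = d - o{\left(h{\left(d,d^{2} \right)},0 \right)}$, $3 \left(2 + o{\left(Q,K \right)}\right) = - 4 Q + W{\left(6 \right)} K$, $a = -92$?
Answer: $- \frac{110}{3} \approx -36.667$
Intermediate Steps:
$o{\left(Q,K \right)} = -2 + 2 K - \frac{4 Q}{3}$ ($o{\left(Q,K \right)} = -2 + \frac{- 4 Q + 6 K}{3} = -2 + \left(2 K - \frac{4 Q}{3}\right) = -2 + 2 K - \frac{4 Q}{3}$)
$M{\left(d \right)} = \frac{14}{3} - \frac{d}{3}$ ($M{\left(d \right)} = d - \left(-2 + 2 \cdot 0 - \frac{4 \left(2 - d\right)}{3}\right) = d - \left(-2 + 0 + \left(- \frac{8}{3} + \frac{4 d}{3}\right)\right) = d - \left(- \frac{14}{3} + \frac{4 d}{3}\right) = \frac{14}{3} - \frac{d}{3}$)
$b{\left(T \right)} = \frac{14}{3} - \frac{T^{2}}{3}$ ($b{\left(T \right)} = \frac{14}{3} - \frac{T T}{3} = \frac{14}{3} - \frac{T^{2}}{3}$)
$b{\left(20 \right)} - a = \left(\frac{14}{3} - \frac{20^{2}}{3}\right) - -92 = \left(\frac{14}{3} - \frac{400}{3}\right) + 92 = - \frac{386}{3} + 92 = - \frac{110}{3}$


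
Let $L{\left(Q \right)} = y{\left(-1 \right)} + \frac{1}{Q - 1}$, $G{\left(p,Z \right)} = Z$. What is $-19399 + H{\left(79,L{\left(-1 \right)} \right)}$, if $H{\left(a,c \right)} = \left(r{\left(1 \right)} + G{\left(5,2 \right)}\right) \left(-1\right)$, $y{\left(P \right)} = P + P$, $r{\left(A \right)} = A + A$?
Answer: $-19403$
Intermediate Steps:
$r{\left(A \right)} = 2 A$
$y{\left(P \right)} = 2 P$
$L{\left(Q \right)} = -2 + \frac{1}{-1 + Q}$ ($L{\left(Q \right)} = 2 \left(-1\right) + \frac{1}{Q - 1} = -2 + \frac{1}{-1 + Q}$)
$H{\left(a,c \right)} = -4$ ($H{\left(a,c \right)} = \left(2 \cdot 1 + 2\right) \left(-1\right) = \left(2 + 2\right) \left(-1\right) = 4 \left(-1\right) = -4$)
$-19399 + H{\left(79,L{\left(-1 \right)} \right)} = -19399 - 4 = -19403$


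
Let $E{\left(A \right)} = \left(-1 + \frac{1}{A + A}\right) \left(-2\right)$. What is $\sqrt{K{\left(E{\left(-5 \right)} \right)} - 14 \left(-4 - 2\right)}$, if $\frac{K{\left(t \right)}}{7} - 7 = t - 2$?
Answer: $\frac{4 \sqrt{210}}{5} \approx 11.593$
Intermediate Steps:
$E{\left(A \right)} = 2 - \frac{1}{A}$ ($E{\left(A \right)} = \left(-1 + \frac{1}{2 A}\right) \left(-2\right) = 2 - \frac{1}{A}$)
$K{\left(t \right)} = 35 + 7 t$ ($K{\left(t \right)} = 49 + 7 \left(t - 2\right) = 49 + 7 \left(-2 + t\right) = 49 + \left(-14 + 7 t\right) = 35 + 7 t$)
$\sqrt{K{\left(E{\left(-5 \right)} \right)} - 14 \left(-4 - 2\right)} = \sqrt{\left(35 + 7 \left(2 - \frac{1}{-5}\right)\right) - 14 \left(-4 - 2\right)} = \sqrt{\left(35 + 7 \left(2 - - \frac{1}{5}\right)\right) - -84} = \sqrt{\left(35 + 7 \left(2 + \frac{1}{5}\right)\right) + 84} = \sqrt{\left(35 + 7 \cdot \frac{11}{5}\right) + 84} = \sqrt{\left(35 + \frac{77}{5}\right) + 84} = \sqrt{\frac{252}{5} + 84} = \sqrt{\frac{672}{5}} = \frac{4 \sqrt{210}}{5}$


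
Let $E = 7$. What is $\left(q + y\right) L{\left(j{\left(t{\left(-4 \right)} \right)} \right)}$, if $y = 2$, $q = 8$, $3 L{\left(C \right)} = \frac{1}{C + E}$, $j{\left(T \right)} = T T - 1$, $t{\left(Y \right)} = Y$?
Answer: $\frac{5}{33} \approx 0.15152$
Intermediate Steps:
$j{\left(T \right)} = -1 + T^{2}$ ($j{\left(T \right)} = T^{2} - 1 = -1 + T^{2}$)
$L{\left(C \right)} = \frac{1}{3 \left(7 + C\right)}$ ($L{\left(C \right)} = \frac{1}{3 \left(C + 7\right)} = \frac{1}{3 \left(7 + C\right)}$)
$\left(q + y\right) L{\left(j{\left(t{\left(-4 \right)} \right)} \right)} = \left(8 + 2\right) \frac{1}{3 \left(7 - \left(1 - \left(-4\right)^{2}\right)\right)} = 10 \frac{1}{3 \left(7 + \left(-1 + 16\right)\right)} = 10 \frac{1}{3 \left(7 + 15\right)} = 10 \frac{1}{3 \cdot 22} = 10 \cdot \frac{1}{3} \cdot \frac{1}{22} = 10 \cdot \frac{1}{66} = \frac{5}{33}$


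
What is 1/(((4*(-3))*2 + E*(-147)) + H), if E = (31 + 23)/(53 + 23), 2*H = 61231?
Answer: 19/579254 ≈ 3.2801e-5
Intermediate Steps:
H = 61231/2 (H = (½)*61231 = 61231/2 ≈ 30616.)
E = 27/38 (E = 54/76 = 54*(1/76) = 27/38 ≈ 0.71053)
1/(((4*(-3))*2 + E*(-147)) + H) = 1/(((4*(-3))*2 + (27/38)*(-147)) + 61231/2) = 1/((-12*2 - 3969/38) + 61231/2) = 1/((-24 - 3969/38) + 61231/2) = 1/(-4881/38 + 61231/2) = 1/(579254/19) = 19/579254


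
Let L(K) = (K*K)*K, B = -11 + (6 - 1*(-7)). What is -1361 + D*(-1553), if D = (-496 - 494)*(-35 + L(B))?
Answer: -41513051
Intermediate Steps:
B = 2 (B = -11 + (6 + 7) = -11 + 13 = 2)
L(K) = K**3 (L(K) = K**2*K = K**3)
D = 26730 (D = (-496 - 494)*(-35 + 2**3) = -990*(-35 + 8) = -990*(-27) = 26730)
-1361 + D*(-1553) = -1361 + 26730*(-1553) = -1361 - 41511690 = -41513051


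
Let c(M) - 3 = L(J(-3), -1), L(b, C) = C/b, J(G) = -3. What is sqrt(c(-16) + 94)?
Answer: 2*sqrt(219)/3 ≈ 9.8658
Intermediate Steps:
c(M) = 10/3 (c(M) = 3 - 1/(-3) = 3 - 1*(-1/3) = 3 + 1/3 = 10/3)
sqrt(c(-16) + 94) = sqrt(10/3 + 94) = sqrt(292/3) = 2*sqrt(219)/3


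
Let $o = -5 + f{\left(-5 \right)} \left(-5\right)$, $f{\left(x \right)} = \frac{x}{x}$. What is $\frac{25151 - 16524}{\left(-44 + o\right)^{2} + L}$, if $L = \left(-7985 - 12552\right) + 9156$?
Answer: $- \frac{8627}{8465} \approx -1.0191$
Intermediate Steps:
$L = -11381$ ($L = -20537 + 9156 = -11381$)
$f{\left(x \right)} = 1$
$o = -10$ ($o = -5 + 1 \left(-5\right) = -5 - 5 = -10$)
$\frac{25151 - 16524}{\left(-44 + o\right)^{2} + L} = \frac{25151 - 16524}{\left(-44 - 10\right)^{2} - 11381} = \frac{8627}{\left(-54\right)^{2} - 11381} = \frac{8627}{2916 - 11381} = \frac{8627}{-8465} = 8627 \left(- \frac{1}{8465}\right) = - \frac{8627}{8465}$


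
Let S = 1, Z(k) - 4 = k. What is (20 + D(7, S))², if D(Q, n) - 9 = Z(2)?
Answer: 1225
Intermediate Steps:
Z(k) = 4 + k
D(Q, n) = 15 (D(Q, n) = 9 + (4 + 2) = 9 + 6 = 15)
(20 + D(7, S))² = (20 + 15)² = 35² = 1225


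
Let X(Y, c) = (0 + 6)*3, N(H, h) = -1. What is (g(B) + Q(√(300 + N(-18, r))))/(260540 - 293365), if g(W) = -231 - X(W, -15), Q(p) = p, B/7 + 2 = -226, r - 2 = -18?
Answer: 249/32825 - √299/32825 ≈ 0.0070589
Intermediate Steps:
r = -16 (r = 2 - 18 = -16)
B = -1596 (B = -14 + 7*(-226) = -14 - 1582 = -1596)
X(Y, c) = 18 (X(Y, c) = 6*3 = 18)
g(W) = -249 (g(W) = -231 - 1*18 = -231 - 18 = -249)
(g(B) + Q(√(300 + N(-18, r))))/(260540 - 293365) = (-249 + √(300 - 1))/(260540 - 293365) = (-249 + √299)/(-32825) = (-249 + √299)*(-1/32825) = 249/32825 - √299/32825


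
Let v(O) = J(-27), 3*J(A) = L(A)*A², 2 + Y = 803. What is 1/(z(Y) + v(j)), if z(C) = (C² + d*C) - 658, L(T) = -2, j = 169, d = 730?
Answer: 1/1225187 ≈ 8.1620e-7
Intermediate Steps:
Y = 801 (Y = -2 + 803 = 801)
J(A) = -2*A²/3 (J(A) = (-2*A²)/3 = -2*A²/3)
v(O) = -486 (v(O) = -⅔*(-27)² = -⅔*729 = -486)
z(C) = -658 + C² + 730*C (z(C) = (C² + 730*C) - 658 = -658 + C² + 730*C)
1/(z(Y) + v(j)) = 1/((-658 + 801² + 730*801) - 486) = 1/((-658 + 641601 + 584730) - 486) = 1/(1225673 - 486) = 1/1225187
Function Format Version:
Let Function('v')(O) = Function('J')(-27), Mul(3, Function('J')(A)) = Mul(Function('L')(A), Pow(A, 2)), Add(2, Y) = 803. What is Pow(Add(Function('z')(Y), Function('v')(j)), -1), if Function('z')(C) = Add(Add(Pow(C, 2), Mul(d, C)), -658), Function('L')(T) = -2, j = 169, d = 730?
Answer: Rational(1, 1225187) ≈ 8.1620e-7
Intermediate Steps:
Y = 801 (Y = Add(-2, 803) = 801)
Function('J')(A) = Mul(Rational(-2, 3), Pow(A, 2)) (Function('J')(A) = Mul(Rational(1, 3), Mul(-2, Pow(A, 2))) = Mul(Rational(-2, 3), Pow(A, 2)))
Function('v')(O) = -486 (Function('v')(O) = Mul(Rational(-2, 3), Pow(-27, 2)) = Mul(Rational(-2, 3), 729) = -486)
Function('z')(C) = Add(-658, Pow(C, 2), Mul(730, C)) (Function('z')(C) = Add(Add(Pow(C, 2), Mul(730, C)), -658) = Add(-658, Pow(C, 2), Mul(730, C)))
Pow(Add(Function('z')(Y), Function('v')(j)), -1) = Pow(Add(Add(-658, Pow(801, 2), Mul(730, 801)), -486), -1) = Pow(Add(Add(-658, 641601, 584730), -486), -1) = Pow(Add(1225673, -486), -1) = Pow(1225187, -1) = Rational(1, 1225187)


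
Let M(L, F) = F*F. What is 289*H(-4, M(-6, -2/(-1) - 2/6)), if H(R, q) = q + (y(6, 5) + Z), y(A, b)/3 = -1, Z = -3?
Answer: -8381/9 ≈ -931.22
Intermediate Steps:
y(A, b) = -3 (y(A, b) = 3*(-1) = -3)
M(L, F) = F²
H(R, q) = -6 + q (H(R, q) = q + (-3 - 3) = q - 6 = -6 + q)
289*H(-4, M(-6, -2/(-1) - 2/6)) = 289*(-6 + (-2/(-1) - 2/6)²) = 289*(-6 + (-2*(-1) - 2*⅙)²) = 289*(-6 + (2 - ⅓)²) = 289*(-6 + (5/3)²) = 289*(-6 + 25/9) = 289*(-29/9) = -8381/9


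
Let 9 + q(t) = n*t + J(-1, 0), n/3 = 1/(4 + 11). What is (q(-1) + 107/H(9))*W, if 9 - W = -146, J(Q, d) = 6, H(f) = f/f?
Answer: 16089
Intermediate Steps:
H(f) = 1
n = ⅕ (n = 3/(4 + 11) = 3/15 = 3*(1/15) = ⅕ ≈ 0.20000)
W = 155 (W = 9 - 1*(-146) = 9 + 146 = 155)
q(t) = -3 + t/5 (q(t) = -9 + (t/5 + 6) = -9 + (6 + t/5) = -3 + t/5)
(q(-1) + 107/H(9))*W = ((-3 + (⅕)*(-1)) + 107/1)*155 = ((-3 - ⅕) + 107*1)*155 = (-16/5 + 107)*155 = (519/5)*155 = 16089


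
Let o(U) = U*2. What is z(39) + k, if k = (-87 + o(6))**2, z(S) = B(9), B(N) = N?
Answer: 5634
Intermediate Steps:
o(U) = 2*U
z(S) = 9
k = 5625 (k = (-87 + 2*6)**2 = (-87 + 12)**2 = (-75)**2 = 5625)
z(39) + k = 9 + 5625 = 5634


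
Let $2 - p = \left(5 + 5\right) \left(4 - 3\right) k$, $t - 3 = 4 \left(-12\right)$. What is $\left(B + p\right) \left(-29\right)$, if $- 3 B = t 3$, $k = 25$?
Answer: $5887$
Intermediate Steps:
$t = -45$ ($t = 3 + 4 \left(-12\right) = 3 - 48 = -45$)
$B = 45$ ($B = - \frac{\left(-45\right) 3}{3} = \left(- \frac{1}{3}\right) \left(-135\right) = 45$)
$p = -248$ ($p = 2 - \left(5 + 5\right) \left(4 - 3\right) 25 = 2 - 10 \cdot 1 \cdot 25 = 2 - 10 \cdot 25 = 2 - 250 = -248$)
$\left(B + p\right) \left(-29\right) = \left(45 - 248\right) \left(-29\right) = \left(-203\right) \left(-29\right) = 5887$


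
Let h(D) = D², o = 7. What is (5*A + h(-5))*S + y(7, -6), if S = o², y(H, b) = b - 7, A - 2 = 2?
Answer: 2192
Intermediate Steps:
A = 4 (A = 2 + 2 = 4)
y(H, b) = -7 + b
S = 49 (S = 7² = 49)
(5*A + h(-5))*S + y(7, -6) = (5*4 + (-5)²)*49 + (-7 - 6) = (20 + 25)*49 - 13 = 45*49 - 13 = 2205 - 13 = 2192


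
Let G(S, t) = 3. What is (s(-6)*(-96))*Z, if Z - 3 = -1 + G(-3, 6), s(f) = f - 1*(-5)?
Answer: 480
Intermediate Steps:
s(f) = 5 + f (s(f) = f + 5 = 5 + f)
Z = 5 (Z = 3 + (-1 + 3) = 3 + 2 = 5)
(s(-6)*(-96))*Z = ((5 - 6)*(-96))*5 = -1*(-96)*5 = 96*5 = 480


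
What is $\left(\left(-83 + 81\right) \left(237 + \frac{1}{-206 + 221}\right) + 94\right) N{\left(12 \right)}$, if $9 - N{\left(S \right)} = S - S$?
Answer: $- \frac{17106}{5} \approx -3421.2$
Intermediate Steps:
$N{\left(S \right)} = 9$ ($N{\left(S \right)} = 9 - \left(S - S\right) = 9 - 0 = 9 + 0 = 9$)
$\left(\left(-83 + 81\right) \left(237 + \frac{1}{-206 + 221}\right) + 94\right) N{\left(12 \right)} = \left(\left(-83 + 81\right) \left(237 + \frac{1}{-206 + 221}\right) + 94\right) 9 = \left(- 2 \left(237 + \frac{1}{15}\right) + 94\right) 9 = \left(\left(-2\right) \frac{3556}{15} + 94\right) 9 = \left(- \frac{7112}{15} + 94\right) 9 = \left(- \frac{5702}{15}\right) 9 = - \frac{17106}{5}$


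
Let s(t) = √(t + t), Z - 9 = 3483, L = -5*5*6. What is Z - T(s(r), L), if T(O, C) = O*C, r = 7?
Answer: 3492 + 150*√14 ≈ 4053.3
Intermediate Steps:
L = -150 (L = -25*6 = -150)
Z = 3492 (Z = 9 + 3483 = 3492)
s(t) = √2*√t (s(t) = √(2*t) = √2*√t)
T(O, C) = C*O
Z - T(s(r), L) = 3492 - (-150)*√2*√7 = 3492 - (-150)*√14 = 3492 + 150*√14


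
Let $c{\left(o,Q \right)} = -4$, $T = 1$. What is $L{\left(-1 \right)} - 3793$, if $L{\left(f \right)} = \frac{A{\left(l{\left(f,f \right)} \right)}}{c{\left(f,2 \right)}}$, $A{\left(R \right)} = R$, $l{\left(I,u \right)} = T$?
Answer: $- \frac{15173}{4} \approx -3793.3$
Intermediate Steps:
$l{\left(I,u \right)} = 1$
$L{\left(f \right)} = - \frac{1}{4}$ ($L{\left(f \right)} = 1 \frac{1}{-4} = 1 \left(- \frac{1}{4}\right) = - \frac{1}{4}$)
$L{\left(-1 \right)} - 3793 = - \frac{1}{4} - 3793 = - \frac{15173}{4}$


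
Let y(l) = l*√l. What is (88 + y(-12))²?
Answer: 6016 - 4224*I*√3 ≈ 6016.0 - 7316.2*I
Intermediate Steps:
y(l) = l^(3/2)
(88 + y(-12))² = (88 + (-12)^(3/2))² = (88 - 24*I*√3)²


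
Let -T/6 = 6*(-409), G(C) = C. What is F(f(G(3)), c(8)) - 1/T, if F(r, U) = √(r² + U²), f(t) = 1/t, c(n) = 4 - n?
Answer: -1/14724 + √145/3 ≈ 4.0138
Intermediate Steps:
F(r, U) = √(U² + r²)
T = 14724 (T = -36*(-409) = -6*(-2454) = 14724)
F(f(G(3)), c(8)) - 1/T = √((4 - 1*8)² + (1/3)²) - 1/14724 = √((4 - 8)² + (⅓)²) - 1*1/14724 = √((-4)² + ⅑) - 1/14724 = √(16 + ⅑) - 1/14724 = √(145/9) - 1/14724 = √145/3 - 1/14724 = -1/14724 + √145/3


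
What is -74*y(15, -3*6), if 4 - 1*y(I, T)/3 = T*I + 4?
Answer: -59940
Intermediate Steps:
y(I, T) = -3*I*T (y(I, T) = 12 - 3*(T*I + 4) = 12 - 3*(I*T + 4) = 12 - 3*(4 + I*T) = 12 + (-12 - 3*I*T) = -3*I*T)
-74*y(15, -3*6) = -(-222)*15*(-3*6) = -(-222)*15*(-18) = -74*810 = -59940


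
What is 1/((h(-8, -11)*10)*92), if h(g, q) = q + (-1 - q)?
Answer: -1/920 ≈ -0.0010870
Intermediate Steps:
h(g, q) = -1
1/((h(-8, -11)*10)*92) = 1/(-1*10*92) = 1/(-10*92) = 1/(-920) = -1/920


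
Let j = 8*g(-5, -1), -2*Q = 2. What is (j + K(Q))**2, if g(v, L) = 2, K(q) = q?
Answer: 225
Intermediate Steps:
Q = -1 (Q = -1/2*2 = -1)
j = 16 (j = 8*2 = 16)
(j + K(Q))**2 = (16 - 1)**2 = 15**2 = 225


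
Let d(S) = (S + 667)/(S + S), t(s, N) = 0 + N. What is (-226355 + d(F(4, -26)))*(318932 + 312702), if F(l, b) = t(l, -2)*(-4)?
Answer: -1143574936085/8 ≈ -1.4295e+11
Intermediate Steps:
t(s, N) = N
F(l, b) = 8 (F(l, b) = -2*(-4) = 8)
d(S) = (667 + S)/(2*S) (d(S) = (667 + S)/((2*S)) = (667 + S)*(1/(2*S)) = (667 + S)/(2*S))
(-226355 + d(F(4, -26)))*(318932 + 312702) = (-226355 + (1/2)*(667 + 8)/8)*(318932 + 312702) = (-226355 + (1/2)*(1/8)*675)*631634 = (-226355 + 675/16)*631634 = -3621005/16*631634 = -1143574936085/8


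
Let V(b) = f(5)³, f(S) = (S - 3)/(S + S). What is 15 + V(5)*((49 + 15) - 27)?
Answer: 1912/125 ≈ 15.296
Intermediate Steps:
f(S) = (-3 + S)/(2*S) (f(S) = (-3 + S)/((2*S)) = (-3 + S)*(1/(2*S)) = (-3 + S)/(2*S))
V(b) = 1/125 (V(b) = ((½)*(-3 + 5)/5)³ = ((½)*(⅕)*2)³ = (⅕)³ = 1/125)
15 + V(5)*((49 + 15) - 27) = 15 + ((49 + 15) - 27)/125 = 15 + (64 - 27)/125 = 15 + (1/125)*37 = 15 + 37/125 = 1912/125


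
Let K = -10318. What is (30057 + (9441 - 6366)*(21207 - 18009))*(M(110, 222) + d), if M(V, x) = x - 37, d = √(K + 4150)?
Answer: 1824822795 + 19727814*I*√1542 ≈ 1.8248e+9 + 7.7468e+8*I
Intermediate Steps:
d = 2*I*√1542 (d = √(-10318 + 4150) = √(-6168) = 2*I*√1542 ≈ 78.537*I)
M(V, x) = -37 + x
(30057 + (9441 - 6366)*(21207 - 18009))*(M(110, 222) + d) = (30057 + (9441 - 6366)*(21207 - 18009))*((-37 + 222) + 2*I*√1542) = (30057 + 3075*3198)*(185 + 2*I*√1542) = (30057 + 9833850)*(185 + 2*I*√1542) = 9863907*(185 + 2*I*√1542) = 1824822795 + 19727814*I*√1542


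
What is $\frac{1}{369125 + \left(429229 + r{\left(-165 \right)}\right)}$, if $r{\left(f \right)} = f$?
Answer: $\frac{1}{798189} \approx 1.2528 \cdot 10^{-6}$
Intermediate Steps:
$\frac{1}{369125 + \left(429229 + r{\left(-165 \right)}\right)} = \frac{1}{369125 + \left(429229 - 165\right)} = \frac{1}{369125 + 429064} = \frac{1}{798189}$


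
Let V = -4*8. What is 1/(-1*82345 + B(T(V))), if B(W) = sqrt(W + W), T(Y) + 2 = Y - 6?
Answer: -16469/1356139821 - 4*I*sqrt(5)/6780699105 ≈ -1.2144e-5 - 1.3191e-9*I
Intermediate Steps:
V = -32
T(Y) = -8 + Y (T(Y) = -2 + (Y - 6) = -2 + (-6 + Y) = -8 + Y)
B(W) = sqrt(2)*sqrt(W) (B(W) = sqrt(2*W) = sqrt(2)*sqrt(W))
1/(-1*82345 + B(T(V))) = 1/(-1*82345 + sqrt(2)*sqrt(-8 - 32)) = 1/(-82345 + sqrt(2)*sqrt(-40)) = 1/(-82345 + sqrt(2)*(2*I*sqrt(10))) = 1/(-82345 + 4*I*sqrt(5))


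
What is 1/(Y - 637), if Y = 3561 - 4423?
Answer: -1/1499 ≈ -0.00066711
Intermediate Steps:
Y = -862
1/(Y - 637) = 1/(-862 - 637) = 1/(-1499) = -1/1499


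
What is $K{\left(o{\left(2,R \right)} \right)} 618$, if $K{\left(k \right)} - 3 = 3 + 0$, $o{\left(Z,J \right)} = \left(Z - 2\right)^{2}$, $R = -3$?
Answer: $3708$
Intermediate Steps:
$o{\left(Z,J \right)} = \left(-2 + Z\right)^{2}$
$K{\left(k \right)} = 6$ ($K{\left(k \right)} = 3 + \left(3 + 0\right) = 3 + 3 = 6$)
$K{\left(o{\left(2,R \right)} \right)} 618 = 6 \cdot 618 = 3708$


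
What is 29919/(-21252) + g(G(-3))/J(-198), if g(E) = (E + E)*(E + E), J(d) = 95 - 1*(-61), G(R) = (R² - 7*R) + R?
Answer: 1591763/92092 ≈ 17.284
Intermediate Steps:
G(R) = R² - 6*R
J(d) = 156 (J(d) = 95 + 61 = 156)
g(E) = 4*E² (g(E) = (2*E)*(2*E) = 4*E²)
29919/(-21252) + g(G(-3))/J(-198) = 29919/(-21252) + (4*(-3*(-6 - 3))²)/156 = 29919*(-1/21252) + (4*(-3*(-9))²)*(1/156) = -9973/7084 + (4*27²)*(1/156) = -9973/7084 + (4*729)*(1/156) = -9973/7084 + 2916*(1/156) = -9973/7084 + 243/13 = 1591763/92092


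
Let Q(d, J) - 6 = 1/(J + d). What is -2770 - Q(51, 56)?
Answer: -297033/107 ≈ -2776.0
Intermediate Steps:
Q(d, J) = 6 + 1/(J + d)
-2770 - Q(51, 56) = -2770 - (1 + 6*56 + 6*51)/(56 + 51) = -2770 - (1 + 336 + 306)/107 = -2770 - 643/107 = -297033/107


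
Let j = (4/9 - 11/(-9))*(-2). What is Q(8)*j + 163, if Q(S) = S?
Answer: 409/3 ≈ 136.33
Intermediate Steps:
j = -10/3 (j = (4*(⅑) - 11*(-⅑))*(-2) = (4/9 + 11/9)*(-2) = (5/3)*(-2) = -10/3 ≈ -3.3333)
Q(8)*j + 163 = 8*(-10/3) + 163 = -80/3 + 163 = 409/3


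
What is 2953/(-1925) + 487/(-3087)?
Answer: -1436198/848925 ≈ -1.6918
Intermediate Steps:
2953/(-1925) + 487/(-3087) = 2953*(-1/1925) + 487*(-1/3087) = -2953/1925 - 487/3087 = -1436198/848925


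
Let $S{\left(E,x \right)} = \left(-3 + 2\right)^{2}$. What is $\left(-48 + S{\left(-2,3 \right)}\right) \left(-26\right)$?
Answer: $1222$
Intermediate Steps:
$S{\left(E,x \right)} = 1$ ($S{\left(E,x \right)} = \left(-1\right)^{2} = 1$)
$\left(-48 + S{\left(-2,3 \right)}\right) \left(-26\right) = \left(-48 + 1\right) \left(-26\right) = \left(-47\right) \left(-26\right) = 1222$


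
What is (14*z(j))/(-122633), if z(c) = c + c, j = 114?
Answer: -456/17519 ≈ -0.026029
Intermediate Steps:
z(c) = 2*c
(14*z(j))/(-122633) = (14*(2*114))/(-122633) = (14*228)*(-1/122633) = 3192*(-1/122633) = -456/17519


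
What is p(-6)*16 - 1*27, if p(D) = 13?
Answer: 181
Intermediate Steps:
p(-6)*16 - 1*27 = 13*16 - 1*27 = 208 - 27 = 181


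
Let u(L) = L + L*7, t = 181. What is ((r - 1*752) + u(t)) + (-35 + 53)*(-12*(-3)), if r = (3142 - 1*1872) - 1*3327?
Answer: -713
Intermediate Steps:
u(L) = 8*L (u(L) = L + 7*L = 8*L)
r = -2057 (r = (3142 - 1872) - 3327 = 1270 - 3327 = -2057)
((r - 1*752) + u(t)) + (-35 + 53)*(-12*(-3)) = ((-2057 - 1*752) + 8*181) + (-35 + 53)*(-12*(-3)) = ((-2057 - 752) + 1448) + 18*36 = (-2809 + 1448) + 648 = -1361 + 648 = -713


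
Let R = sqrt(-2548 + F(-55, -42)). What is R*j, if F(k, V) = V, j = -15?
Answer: -15*I*sqrt(2590) ≈ -763.38*I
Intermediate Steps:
R = I*sqrt(2590) (R = sqrt(-2548 - 42) = sqrt(-2590) = I*sqrt(2590) ≈ 50.892*I)
R*j = (I*sqrt(2590))*(-15) = -15*I*sqrt(2590)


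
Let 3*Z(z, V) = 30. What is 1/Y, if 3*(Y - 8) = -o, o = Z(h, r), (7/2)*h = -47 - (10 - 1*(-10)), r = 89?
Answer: 3/14 ≈ 0.21429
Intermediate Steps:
h = -134/7 (h = 2*(-47 - (10 - 1*(-10)))/7 = 2*(-47 - (10 + 10))/7 = 2*(-47 - 1*20)/7 = 2*(-47 - 20)/7 = (2/7)*(-67) = -134/7 ≈ -19.143)
Z(z, V) = 10 (Z(z, V) = (1/3)*30 = 10)
o = 10
Y = 14/3 (Y = 8 + (-1*10)/3 = 8 + (1/3)*(-10) = 8 - 10/3 = 14/3 ≈ 4.6667)
1/Y = 1/(14/3) = 3/14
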